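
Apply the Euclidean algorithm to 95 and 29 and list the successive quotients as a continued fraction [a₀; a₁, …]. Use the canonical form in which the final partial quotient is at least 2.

Repeatedly divide and take the remainder:
⌊95/29⌋ = 3, remainder 8
⌊29/8⌋ = 3, remainder 5
⌊8/5⌋ = 1, remainder 3
⌊5/3⌋ = 1, remainder 2
⌊3/2⌋ = 1, remainder 1
⌊2/1⌋ = 2, remainder 0

[3; 3, 1, 1, 1, 2]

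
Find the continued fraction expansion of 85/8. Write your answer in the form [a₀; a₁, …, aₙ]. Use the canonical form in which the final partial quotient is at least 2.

Apply division with remainder until the remainder is 0:
⌊85/8⌋ = 10, remainder 5
⌊8/5⌋ = 1, remainder 3
⌊5/3⌋ = 1, remainder 2
⌊3/2⌋ = 1, remainder 1
⌊2/1⌋ = 2, remainder 0

[10; 1, 1, 1, 2]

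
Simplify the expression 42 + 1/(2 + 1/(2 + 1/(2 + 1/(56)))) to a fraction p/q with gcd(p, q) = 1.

28716/677

a_0 = 42: 42/1
a_1 = 2: 85/2
a_2 = 2: 212/5
a_3 = 2: 509/12
a_4 = 56: 28716/677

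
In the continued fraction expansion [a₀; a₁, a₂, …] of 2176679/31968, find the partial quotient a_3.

14

⌊2176679/31968⌋ = 68, remainder 2855
⌊31968/2855⌋ = 11, remainder 563
⌊2855/563⌋ = 5, remainder 40
⌊563/40⌋ = 14, remainder 3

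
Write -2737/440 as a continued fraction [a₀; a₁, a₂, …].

[-7; 1, 3, 1, 1, 6, 2, 3]

⌊-2737/440⌋ = -7, remainder 343
⌊440/343⌋ = 1, remainder 97
⌊343/97⌋ = 3, remainder 52
⌊97/52⌋ = 1, remainder 45
⌊52/45⌋ = 1, remainder 7
⌊45/7⌋ = 6, remainder 3
⌊7/3⌋ = 2, remainder 1
⌊3/1⌋ = 3, remainder 0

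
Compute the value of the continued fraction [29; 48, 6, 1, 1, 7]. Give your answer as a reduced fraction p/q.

136949/4719

Start with 7.
1 + 1/(7/1) = 1 + 1/7 = 8/7
1 + 1/(8/7) = 1 + 7/8 = 15/8
6 + 1/(15/8) = 6 + 8/15 = 98/15
48 + 1/(98/15) = 48 + 15/98 = 4719/98
29 + 1/(4719/98) = 29 + 98/4719 = 136949/4719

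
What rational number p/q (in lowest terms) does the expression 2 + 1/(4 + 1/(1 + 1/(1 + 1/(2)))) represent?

Work from the innermost term outward:
Start with 2.
1 + 1/(2/1) = 1 + 1/2 = 3/2
1 + 1/(3/2) = 1 + 2/3 = 5/3
4 + 1/(5/3) = 4 + 3/5 = 23/5
2 + 1/(23/5) = 2 + 5/23 = 51/23

51/23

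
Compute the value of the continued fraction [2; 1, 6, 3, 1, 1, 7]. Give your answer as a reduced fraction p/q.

Compute successive convergents:
a_0 = 2: 2/1
a_1 = 1: 3/1
a_2 = 6: 20/7
a_3 = 3: 63/22
a_4 = 1: 83/29
a_5 = 1: 146/51
a_6 = 7: 1105/386

1105/386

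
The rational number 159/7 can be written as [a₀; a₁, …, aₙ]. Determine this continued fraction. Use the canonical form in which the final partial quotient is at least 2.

[22; 1, 2, 2]

Apply division with remainder until the remainder is 0:
⌊159/7⌋ = 22, remainder 5
⌊7/5⌋ = 1, remainder 2
⌊5/2⌋ = 2, remainder 1
⌊2/1⌋ = 2, remainder 0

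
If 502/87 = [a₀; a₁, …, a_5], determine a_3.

Repeatedly divide and take the remainder:
502 = 5·87 + 67, so a_0 = 5
87 = 1·67 + 20, so a_1 = 1
67 = 3·20 + 7, so a_2 = 3
20 = 2·7 + 6, so a_3 = 2

2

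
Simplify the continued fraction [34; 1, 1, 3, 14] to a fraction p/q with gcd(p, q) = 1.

Start with 14.
3 + 1/(14/1) = 3 + 1/14 = 43/14
1 + 1/(43/14) = 1 + 14/43 = 57/43
1 + 1/(57/43) = 1 + 43/57 = 100/57
34 + 1/(100/57) = 34 + 57/100 = 3457/100

3457/100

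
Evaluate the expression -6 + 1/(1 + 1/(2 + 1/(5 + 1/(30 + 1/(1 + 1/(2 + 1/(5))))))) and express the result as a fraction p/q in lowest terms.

Start with 5.
2 + 1/(5/1) = 2 + 1/5 = 11/5
1 + 1/(11/5) = 1 + 5/11 = 16/11
30 + 1/(16/11) = 30 + 11/16 = 491/16
5 + 1/(491/16) = 5 + 16/491 = 2471/491
2 + 1/(2471/491) = 2 + 491/2471 = 5433/2471
1 + 1/(5433/2471) = 1 + 2471/5433 = 7904/5433
-6 + 1/(7904/5433) = -6 + 5433/7904 = -41991/7904

-41991/7904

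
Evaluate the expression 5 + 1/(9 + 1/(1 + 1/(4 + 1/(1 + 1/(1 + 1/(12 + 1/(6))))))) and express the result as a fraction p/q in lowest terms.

42029/8238

Start with 6.
12 + 1/(6/1) = 12 + 1/6 = 73/6
1 + 1/(73/6) = 1 + 6/73 = 79/73
1 + 1/(79/73) = 1 + 73/79 = 152/79
4 + 1/(152/79) = 4 + 79/152 = 687/152
1 + 1/(687/152) = 1 + 152/687 = 839/687
9 + 1/(839/687) = 9 + 687/839 = 8238/839
5 + 1/(8238/839) = 5 + 839/8238 = 42029/8238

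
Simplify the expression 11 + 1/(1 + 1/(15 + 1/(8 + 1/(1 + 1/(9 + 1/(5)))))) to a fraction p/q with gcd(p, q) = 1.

Start with 5.
9 + 1/(5/1) = 9 + 1/5 = 46/5
1 + 1/(46/5) = 1 + 5/46 = 51/46
8 + 1/(51/46) = 8 + 46/51 = 454/51
15 + 1/(454/51) = 15 + 51/454 = 6861/454
1 + 1/(6861/454) = 1 + 454/6861 = 7315/6861
11 + 1/(7315/6861) = 11 + 6861/7315 = 87326/7315

87326/7315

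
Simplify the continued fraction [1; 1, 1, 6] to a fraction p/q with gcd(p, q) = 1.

Work from the innermost term outward:
Start with 6.
1 + 1/(6/1) = 1 + 1/6 = 7/6
1 + 1/(7/6) = 1 + 6/7 = 13/7
1 + 1/(13/7) = 1 + 7/13 = 20/13

20/13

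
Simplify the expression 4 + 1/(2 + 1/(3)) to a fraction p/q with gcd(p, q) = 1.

Collapse the nested fraction from the inside out:
Start with 3.
2 + 1/(3/1) = 2 + 1/3 = 7/3
4 + 1/(7/3) = 4 + 3/7 = 31/7

31/7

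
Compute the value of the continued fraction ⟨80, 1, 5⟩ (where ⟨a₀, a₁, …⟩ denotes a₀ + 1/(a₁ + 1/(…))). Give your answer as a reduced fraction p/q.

485/6

Use the convergent recurrence hₖ = aₖ·hₖ₋₁ + hₖ₋₂ (and likewise for the denominators kₖ):
a_0 = 80: 80/1
a_1 = 1: 81/1
a_2 = 5: 485/6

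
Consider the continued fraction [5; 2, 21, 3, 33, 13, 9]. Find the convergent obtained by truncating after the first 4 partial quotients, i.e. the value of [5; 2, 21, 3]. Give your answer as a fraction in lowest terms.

Use the convergent recurrence hₖ = aₖ·hₖ₋₁ + hₖ₋₂ (and likewise for the denominators kₖ):
a_0 = 5: 5/1
a_1 = 2: 11/2
a_2 = 21: 236/43
a_3 = 3: 719/131

719/131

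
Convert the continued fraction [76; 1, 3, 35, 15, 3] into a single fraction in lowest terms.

Use the convergent recurrence hₖ = aₖ·hₖ₋₁ + hₖ₋₂ (and likewise for the denominators kₖ):
a_0 = 76: 76/1
a_1 = 1: 77/1
a_2 = 3: 307/4
a_3 = 35: 10822/141
a_4 = 15: 162637/2119
a_5 = 3: 498733/6498

498733/6498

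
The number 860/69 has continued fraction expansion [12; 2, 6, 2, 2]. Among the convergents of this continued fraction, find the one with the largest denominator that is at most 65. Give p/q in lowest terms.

349/28

List convergents until the denominator exceeds the bound:
a_0 = 12: 12/1  (≤ bound)
a_1 = 2: 25/2  (≤ bound)
a_2 = 6: 162/13  (≤ bound)
a_3 = 2: 349/28  (≤ bound)
a_4 = 2: 860/69  (> 65, stop)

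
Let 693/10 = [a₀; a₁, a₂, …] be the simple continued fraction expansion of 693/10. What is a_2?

3

Run the Euclidean algorithm, recording each quotient:
693 = 69·10 + 3, so a_0 = 69
10 = 3·3 + 1, so a_1 = 3
3 = 3·1 + 0, so a_2 = 3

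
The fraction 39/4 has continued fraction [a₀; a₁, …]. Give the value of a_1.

1

Run the Euclidean algorithm, recording each quotient:
⌊39/4⌋ = 9, remainder 3
⌊4/3⌋ = 1, remainder 1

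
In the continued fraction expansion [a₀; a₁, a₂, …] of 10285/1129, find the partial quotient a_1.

⌊10285/1129⌋ = 9, remainder 124
⌊1129/124⌋ = 9, remainder 13

9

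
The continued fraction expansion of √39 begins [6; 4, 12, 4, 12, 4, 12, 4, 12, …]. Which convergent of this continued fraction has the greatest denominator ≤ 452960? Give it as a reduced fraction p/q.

a_0 = 6: 6/1  (≤ bound)
a_1 = 4: 25/4  (≤ bound)
a_2 = 12: 306/49  (≤ bound)
a_3 = 4: 1249/200  (≤ bound)
a_4 = 12: 15294/2449  (≤ bound)
a_5 = 4: 62425/9996  (≤ bound)
a_6 = 12: 764394/122401  (≤ bound)
a_7 = 4: 3120001/499600  (> 452960, stop)

764394/122401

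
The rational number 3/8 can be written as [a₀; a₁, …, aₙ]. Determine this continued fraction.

3 = 0·8 + 3, so a_0 = 0
8 = 2·3 + 2, so a_1 = 2
3 = 1·2 + 1, so a_2 = 1
2 = 2·1 + 0, so a_3 = 2

[0; 2, 1, 2]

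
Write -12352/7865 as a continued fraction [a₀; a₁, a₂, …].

[-2; 2, 3, 21, 1, 2, 1, 12]

Repeatedly divide and take the remainder:
-12352 ÷ 7865 → quotient -2, remainder 3378
7865 ÷ 3378 → quotient 2, remainder 1109
3378 ÷ 1109 → quotient 3, remainder 51
1109 ÷ 51 → quotient 21, remainder 38
51 ÷ 38 → quotient 1, remainder 13
38 ÷ 13 → quotient 2, remainder 12
13 ÷ 12 → quotient 1, remainder 1
12 ÷ 1 → quotient 12, remainder 0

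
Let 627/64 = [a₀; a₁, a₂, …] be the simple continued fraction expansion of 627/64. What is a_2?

⌊627/64⌋ = 9, remainder 51
⌊64/51⌋ = 1, remainder 13
⌊51/13⌋ = 3, remainder 12

3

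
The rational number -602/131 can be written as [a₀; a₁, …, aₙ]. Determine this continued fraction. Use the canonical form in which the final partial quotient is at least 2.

[-5; 2, 2, 8, 3]

Apply division with remainder until the remainder is 0:
⌊-602/131⌋ = -5, remainder 53
⌊131/53⌋ = 2, remainder 25
⌊53/25⌋ = 2, remainder 3
⌊25/3⌋ = 8, remainder 1
⌊3/1⌋ = 3, remainder 0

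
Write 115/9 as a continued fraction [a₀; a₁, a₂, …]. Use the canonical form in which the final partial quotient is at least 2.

[12; 1, 3, 2]

115 ÷ 9 → quotient 12, remainder 7
9 ÷ 7 → quotient 1, remainder 2
7 ÷ 2 → quotient 3, remainder 1
2 ÷ 1 → quotient 2, remainder 0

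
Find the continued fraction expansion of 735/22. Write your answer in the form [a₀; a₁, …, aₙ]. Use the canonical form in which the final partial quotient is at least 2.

[33; 2, 2, 4]

Run the Euclidean algorithm, recording each quotient:
⌊735/22⌋ = 33, remainder 9
⌊22/9⌋ = 2, remainder 4
⌊9/4⌋ = 2, remainder 1
⌊4/1⌋ = 4, remainder 0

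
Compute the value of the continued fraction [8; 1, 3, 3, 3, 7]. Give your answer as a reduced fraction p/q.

Start with 7.
3 + 1/(7/1) = 3 + 1/7 = 22/7
3 + 1/(22/7) = 3 + 7/22 = 73/22
3 + 1/(73/22) = 3 + 22/73 = 241/73
1 + 1/(241/73) = 1 + 73/241 = 314/241
8 + 1/(314/241) = 8 + 241/314 = 2753/314

2753/314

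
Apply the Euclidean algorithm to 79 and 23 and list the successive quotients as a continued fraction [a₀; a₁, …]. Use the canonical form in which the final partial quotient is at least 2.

79 = 3·23 + 10, so a_0 = 3
23 = 2·10 + 3, so a_1 = 2
10 = 3·3 + 1, so a_2 = 3
3 = 3·1 + 0, so a_3 = 3

[3; 2, 3, 3]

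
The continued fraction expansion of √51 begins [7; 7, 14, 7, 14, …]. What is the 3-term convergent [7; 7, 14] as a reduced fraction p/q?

707/99

a_0 = 7: 7/1
a_1 = 7: 50/7
a_2 = 14: 707/99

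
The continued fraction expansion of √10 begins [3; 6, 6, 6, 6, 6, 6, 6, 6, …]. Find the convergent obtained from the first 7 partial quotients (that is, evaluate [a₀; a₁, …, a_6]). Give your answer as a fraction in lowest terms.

Compute successive convergents:
a_0 = 3: 3/1
a_1 = 6: 19/6
a_2 = 6: 117/37
a_3 = 6: 721/228
a_4 = 6: 4443/1405
a_5 = 6: 27379/8658
a_6 = 6: 168717/53353

168717/53353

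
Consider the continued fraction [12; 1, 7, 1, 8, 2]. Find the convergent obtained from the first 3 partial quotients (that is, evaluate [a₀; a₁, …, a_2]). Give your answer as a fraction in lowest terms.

Build up convergents one term at a time:
a_0 = 12: 12/1
a_1 = 1: 13/1
a_2 = 7: 103/8

103/8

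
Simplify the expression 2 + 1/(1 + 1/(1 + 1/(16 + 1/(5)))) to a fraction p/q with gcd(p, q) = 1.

Start with 5.
16 + 1/(5/1) = 16 + 1/5 = 81/5
1 + 1/(81/5) = 1 + 5/81 = 86/81
1 + 1/(86/81) = 1 + 81/86 = 167/86
2 + 1/(167/86) = 2 + 86/167 = 420/167

420/167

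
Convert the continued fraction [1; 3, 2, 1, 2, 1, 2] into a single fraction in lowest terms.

131/101

Compute successive convergents:
a_0 = 1: 1/1
a_1 = 3: 4/3
a_2 = 2: 9/7
a_3 = 1: 13/10
a_4 = 2: 35/27
a_5 = 1: 48/37
a_6 = 2: 131/101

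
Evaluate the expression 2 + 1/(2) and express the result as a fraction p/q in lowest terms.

Use the convergent recurrence hₖ = aₖ·hₖ₋₁ + hₖ₋₂ (and likewise for the denominators kₖ):
a_0 = 2: 2/1
a_1 = 2: 5/2

5/2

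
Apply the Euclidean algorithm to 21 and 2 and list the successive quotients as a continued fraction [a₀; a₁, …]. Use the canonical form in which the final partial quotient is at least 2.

[10; 2]

⌊21/2⌋ = 10, remainder 1
⌊2/1⌋ = 2, remainder 0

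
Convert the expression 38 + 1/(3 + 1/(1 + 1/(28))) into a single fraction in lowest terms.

Start with 28.
1 + 1/(28/1) = 1 + 1/28 = 29/28
3 + 1/(29/28) = 3 + 28/29 = 115/29
38 + 1/(115/29) = 38 + 29/115 = 4399/115

4399/115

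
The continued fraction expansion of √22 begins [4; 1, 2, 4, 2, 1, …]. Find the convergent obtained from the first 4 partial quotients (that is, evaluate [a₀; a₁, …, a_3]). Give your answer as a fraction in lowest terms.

61/13

Use the convergent recurrence hₖ = aₖ·hₖ₋₁ + hₖ₋₂ (and likewise for the denominators kₖ):
a_0 = 4: 4/1
a_1 = 1: 5/1
a_2 = 2: 14/3
a_3 = 4: 61/13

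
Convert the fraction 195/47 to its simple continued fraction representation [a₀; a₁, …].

⌊195/47⌋ = 4, remainder 7
⌊47/7⌋ = 6, remainder 5
⌊7/5⌋ = 1, remainder 2
⌊5/2⌋ = 2, remainder 1
⌊2/1⌋ = 2, remainder 0

[4; 6, 1, 2, 2]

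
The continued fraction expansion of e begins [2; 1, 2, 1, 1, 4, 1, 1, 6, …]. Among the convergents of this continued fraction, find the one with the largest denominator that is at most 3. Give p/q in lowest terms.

8/3

a_0 = 2: 2/1  (≤ bound)
a_1 = 1: 3/1  (≤ bound)
a_2 = 2: 8/3  (≤ bound)
a_3 = 1: 11/4  (> 3, stop)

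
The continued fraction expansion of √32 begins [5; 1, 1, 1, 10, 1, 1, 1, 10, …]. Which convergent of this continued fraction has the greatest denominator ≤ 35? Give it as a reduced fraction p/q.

198/35

a_0 = 5: 5/1  (≤ bound)
a_1 = 1: 6/1  (≤ bound)
a_2 = 1: 11/2  (≤ bound)
a_3 = 1: 17/3  (≤ bound)
a_4 = 10: 181/32  (≤ bound)
a_5 = 1: 198/35  (≤ bound)
a_6 = 1: 379/67  (> 35, stop)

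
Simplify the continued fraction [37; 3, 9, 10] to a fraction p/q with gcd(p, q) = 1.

10562/283

a_0 = 37: 37/1
a_1 = 3: 112/3
a_2 = 9: 1045/28
a_3 = 10: 10562/283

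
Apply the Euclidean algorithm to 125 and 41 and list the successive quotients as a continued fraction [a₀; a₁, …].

[3; 20, 2]

125 = 3·41 + 2, so a_0 = 3
41 = 20·2 + 1, so a_1 = 20
2 = 2·1 + 0, so a_2 = 2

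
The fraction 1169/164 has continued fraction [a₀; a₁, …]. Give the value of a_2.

1

1169 = 7·164 + 21, so a_0 = 7
164 = 7·21 + 17, so a_1 = 7
21 = 1·17 + 4, so a_2 = 1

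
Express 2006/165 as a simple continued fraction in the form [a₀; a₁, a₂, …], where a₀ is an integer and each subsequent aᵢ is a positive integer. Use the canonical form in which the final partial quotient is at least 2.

[12; 6, 2, 1, 8]

2006 ÷ 165 → quotient 12, remainder 26
165 ÷ 26 → quotient 6, remainder 9
26 ÷ 9 → quotient 2, remainder 8
9 ÷ 8 → quotient 1, remainder 1
8 ÷ 1 → quotient 8, remainder 0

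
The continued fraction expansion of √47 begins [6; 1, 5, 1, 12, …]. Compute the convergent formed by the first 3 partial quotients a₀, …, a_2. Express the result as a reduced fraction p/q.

Work from the innermost term outward:
Start with 5.
1 + 1/(5/1) = 1 + 1/5 = 6/5
6 + 1/(6/5) = 6 + 5/6 = 41/6

41/6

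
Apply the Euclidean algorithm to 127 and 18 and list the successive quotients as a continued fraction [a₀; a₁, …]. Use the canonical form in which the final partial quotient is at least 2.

⌊127/18⌋ = 7, remainder 1
⌊18/1⌋ = 18, remainder 0

[7; 18]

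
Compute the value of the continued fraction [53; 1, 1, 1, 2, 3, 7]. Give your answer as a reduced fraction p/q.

Start with 7.
3 + 1/(7/1) = 3 + 1/7 = 22/7
2 + 1/(22/7) = 2 + 7/22 = 51/22
1 + 1/(51/22) = 1 + 22/51 = 73/51
1 + 1/(73/51) = 1 + 51/73 = 124/73
1 + 1/(124/73) = 1 + 73/124 = 197/124
53 + 1/(197/124) = 53 + 124/197 = 10565/197

10565/197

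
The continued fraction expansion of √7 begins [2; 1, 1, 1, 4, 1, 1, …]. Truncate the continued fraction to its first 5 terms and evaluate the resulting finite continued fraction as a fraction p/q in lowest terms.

Starting at the tail and folding back:
Start with 4.
1 + 1/(4/1) = 1 + 1/4 = 5/4
1 + 1/(5/4) = 1 + 4/5 = 9/5
1 + 1/(9/5) = 1 + 5/9 = 14/9
2 + 1/(14/9) = 2 + 9/14 = 37/14

37/14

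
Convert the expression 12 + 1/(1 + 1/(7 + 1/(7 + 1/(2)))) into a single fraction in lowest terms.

1571/122

Build up convergents one term at a time:
a_0 = 12: 12/1
a_1 = 1: 13/1
a_2 = 7: 103/8
a_3 = 7: 734/57
a_4 = 2: 1571/122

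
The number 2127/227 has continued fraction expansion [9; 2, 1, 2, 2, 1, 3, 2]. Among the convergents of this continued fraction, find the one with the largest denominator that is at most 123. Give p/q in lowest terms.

937/100

List convergents until the denominator exceeds the bound:
a_0 = 9: 9/1  (≤ bound)
a_1 = 2: 19/2  (≤ bound)
a_2 = 1: 28/3  (≤ bound)
a_3 = 2: 75/8  (≤ bound)
a_4 = 2: 178/19  (≤ bound)
a_5 = 1: 253/27  (≤ bound)
a_6 = 3: 937/100  (≤ bound)
a_7 = 2: 2127/227  (> 123, stop)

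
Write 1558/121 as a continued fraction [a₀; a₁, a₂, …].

1558 = 12·121 + 106, so a_0 = 12
121 = 1·106 + 15, so a_1 = 1
106 = 7·15 + 1, so a_2 = 7
15 = 15·1 + 0, so a_3 = 15

[12; 1, 7, 15]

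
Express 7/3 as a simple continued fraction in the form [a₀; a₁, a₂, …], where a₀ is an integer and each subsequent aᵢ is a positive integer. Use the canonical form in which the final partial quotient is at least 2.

[2; 3]

Run the Euclidean algorithm, recording each quotient:
7 = 2·3 + 1, so a_0 = 2
3 = 3·1 + 0, so a_1 = 3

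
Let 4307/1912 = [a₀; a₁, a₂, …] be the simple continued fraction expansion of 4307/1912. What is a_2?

Apply division with remainder until the remainder is 0:
4307 ÷ 1912 → quotient 2, remainder 483
1912 ÷ 483 → quotient 3, remainder 463
483 ÷ 463 → quotient 1, remainder 20

1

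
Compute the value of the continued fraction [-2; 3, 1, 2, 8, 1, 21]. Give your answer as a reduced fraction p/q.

-3897/2255

Start with 21.
1 + 1/(21/1) = 1 + 1/21 = 22/21
8 + 1/(22/21) = 8 + 21/22 = 197/22
2 + 1/(197/22) = 2 + 22/197 = 416/197
1 + 1/(416/197) = 1 + 197/416 = 613/416
3 + 1/(613/416) = 3 + 416/613 = 2255/613
-2 + 1/(2255/613) = -2 + 613/2255 = -3897/2255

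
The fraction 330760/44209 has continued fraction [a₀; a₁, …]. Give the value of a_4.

2

Run the Euclidean algorithm, recording each quotient:
330760 ÷ 44209 → quotient 7, remainder 21297
44209 ÷ 21297 → quotient 2, remainder 1615
21297 ÷ 1615 → quotient 13, remainder 302
1615 ÷ 302 → quotient 5, remainder 105
302 ÷ 105 → quotient 2, remainder 92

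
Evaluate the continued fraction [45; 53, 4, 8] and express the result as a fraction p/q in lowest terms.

Work from the innermost term outward:
Start with 8.
4 + 1/(8/1) = 4 + 1/8 = 33/8
53 + 1/(33/8) = 53 + 8/33 = 1757/33
45 + 1/(1757/33) = 45 + 33/1757 = 79098/1757

79098/1757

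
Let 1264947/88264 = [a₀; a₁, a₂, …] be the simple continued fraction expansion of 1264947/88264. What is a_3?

4

Apply division with remainder until the remainder is 0:
1264947 = 14·88264 + 29251, so a_0 = 14
88264 = 3·29251 + 511, so a_1 = 3
29251 = 57·511 + 124, so a_2 = 57
511 = 4·124 + 15, so a_3 = 4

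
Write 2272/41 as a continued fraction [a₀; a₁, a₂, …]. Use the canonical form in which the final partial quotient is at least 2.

⌊2272/41⌋ = 55, remainder 17
⌊41/17⌋ = 2, remainder 7
⌊17/7⌋ = 2, remainder 3
⌊7/3⌋ = 2, remainder 1
⌊3/1⌋ = 3, remainder 0

[55; 2, 2, 2, 3]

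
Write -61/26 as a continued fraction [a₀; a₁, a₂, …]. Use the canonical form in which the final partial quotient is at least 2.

-61 = -3·26 + 17, so a_0 = -3
26 = 1·17 + 9, so a_1 = 1
17 = 1·9 + 8, so a_2 = 1
9 = 1·8 + 1, so a_3 = 1
8 = 8·1 + 0, so a_4 = 8

[-3; 1, 1, 1, 8]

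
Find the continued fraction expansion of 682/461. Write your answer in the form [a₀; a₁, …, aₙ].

[1; 2, 11, 1, 1, 1, 2, 2]

Repeatedly divide and take the remainder:
⌊682/461⌋ = 1, remainder 221
⌊461/221⌋ = 2, remainder 19
⌊221/19⌋ = 11, remainder 12
⌊19/12⌋ = 1, remainder 7
⌊12/7⌋ = 1, remainder 5
⌊7/5⌋ = 1, remainder 2
⌊5/2⌋ = 2, remainder 1
⌊2/1⌋ = 2, remainder 0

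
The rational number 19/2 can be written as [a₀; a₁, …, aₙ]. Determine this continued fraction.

19 = 9·2 + 1, so a_0 = 9
2 = 2·1 + 0, so a_1 = 2

[9; 2]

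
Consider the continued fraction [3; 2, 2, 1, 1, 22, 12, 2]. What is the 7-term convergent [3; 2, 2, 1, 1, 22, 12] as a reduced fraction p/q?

a_0 = 3: 3/1
a_1 = 2: 7/2
a_2 = 2: 17/5
a_3 = 1: 24/7
a_4 = 1: 41/12
a_5 = 22: 926/271
a_6 = 12: 11153/3264

11153/3264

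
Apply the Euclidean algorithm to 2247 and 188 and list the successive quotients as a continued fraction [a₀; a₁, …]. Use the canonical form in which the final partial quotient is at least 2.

[11; 1, 19, 1, 8]

2247 = 11·188 + 179, so a_0 = 11
188 = 1·179 + 9, so a_1 = 1
179 = 19·9 + 8, so a_2 = 19
9 = 1·8 + 1, so a_3 = 1
8 = 8·1 + 0, so a_4 = 8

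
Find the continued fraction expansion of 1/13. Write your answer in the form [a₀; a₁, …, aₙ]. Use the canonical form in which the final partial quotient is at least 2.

⌊1/13⌋ = 0, remainder 1
⌊13/1⌋ = 13, remainder 0

[0; 13]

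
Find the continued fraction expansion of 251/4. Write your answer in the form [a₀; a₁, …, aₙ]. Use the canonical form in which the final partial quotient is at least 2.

⌊251/4⌋ = 62, remainder 3
⌊4/3⌋ = 1, remainder 1
⌊3/1⌋ = 3, remainder 0

[62; 1, 3]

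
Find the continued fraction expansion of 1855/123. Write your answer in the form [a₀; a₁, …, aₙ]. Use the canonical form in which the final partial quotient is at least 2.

Run the Euclidean algorithm, recording each quotient:
1855 = 15·123 + 10, so a_0 = 15
123 = 12·10 + 3, so a_1 = 12
10 = 3·3 + 1, so a_2 = 3
3 = 3·1 + 0, so a_3 = 3

[15; 12, 3, 3]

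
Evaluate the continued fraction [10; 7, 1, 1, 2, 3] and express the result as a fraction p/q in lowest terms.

Build up convergents one term at a time:
a_0 = 10: 10/1
a_1 = 7: 71/7
a_2 = 1: 81/8
a_3 = 1: 152/15
a_4 = 2: 385/38
a_5 = 3: 1307/129

1307/129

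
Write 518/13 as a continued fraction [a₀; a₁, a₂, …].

Apply division with remainder until the remainder is 0:
518 = 39·13 + 11, so a_0 = 39
13 = 1·11 + 2, so a_1 = 1
11 = 5·2 + 1, so a_2 = 5
2 = 2·1 + 0, so a_3 = 2

[39; 1, 5, 2]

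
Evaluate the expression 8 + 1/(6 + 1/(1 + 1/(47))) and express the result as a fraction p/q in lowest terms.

a_0 = 8: 8/1
a_1 = 6: 49/6
a_2 = 1: 57/7
a_3 = 47: 2728/335

2728/335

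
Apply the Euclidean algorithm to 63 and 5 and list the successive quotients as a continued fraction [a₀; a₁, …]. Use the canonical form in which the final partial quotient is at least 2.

Run the Euclidean algorithm, recording each quotient:
63 ÷ 5 → quotient 12, remainder 3
5 ÷ 3 → quotient 1, remainder 2
3 ÷ 2 → quotient 1, remainder 1
2 ÷ 1 → quotient 2, remainder 0

[12; 1, 1, 2]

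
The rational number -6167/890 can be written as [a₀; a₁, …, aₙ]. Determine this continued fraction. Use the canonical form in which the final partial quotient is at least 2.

[-7; 14, 7, 1, 7]

-6167 ÷ 890 → quotient -7, remainder 63
890 ÷ 63 → quotient 14, remainder 8
63 ÷ 8 → quotient 7, remainder 7
8 ÷ 7 → quotient 1, remainder 1
7 ÷ 1 → quotient 7, remainder 0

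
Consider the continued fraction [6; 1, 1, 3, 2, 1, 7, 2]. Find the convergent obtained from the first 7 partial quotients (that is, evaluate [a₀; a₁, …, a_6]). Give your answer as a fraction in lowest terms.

Work from the innermost term outward:
Start with 7.
1 + 1/(7/1) = 1 + 1/7 = 8/7
2 + 1/(8/7) = 2 + 7/8 = 23/8
3 + 1/(23/8) = 3 + 8/23 = 77/23
1 + 1/(77/23) = 1 + 23/77 = 100/77
1 + 1/(100/77) = 1 + 77/100 = 177/100
6 + 1/(177/100) = 6 + 100/177 = 1162/177

1162/177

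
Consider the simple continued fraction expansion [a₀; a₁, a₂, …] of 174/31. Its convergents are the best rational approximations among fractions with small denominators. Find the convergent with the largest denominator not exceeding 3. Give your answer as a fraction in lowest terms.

a_0 = 5: 5/1  (≤ bound)
a_1 = 1: 6/1  (≤ bound)
a_2 = 1: 11/2  (≤ bound)
a_3 = 1: 17/3  (≤ bound)
a_4 = 1: 28/5  (> 3, stop)

17/3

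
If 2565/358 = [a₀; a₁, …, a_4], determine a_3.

1

2565 = 7·358 + 59, so a_0 = 7
358 = 6·59 + 4, so a_1 = 6
59 = 14·4 + 3, so a_2 = 14
4 = 1·3 + 1, so a_3 = 1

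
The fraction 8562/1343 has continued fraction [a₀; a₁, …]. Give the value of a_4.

1

Run the Euclidean algorithm, recording each quotient:
8562 = 6·1343 + 504, so a_0 = 6
1343 = 2·504 + 335, so a_1 = 2
504 = 1·335 + 169, so a_2 = 1
335 = 1·169 + 166, so a_3 = 1
169 = 1·166 + 3, so a_4 = 1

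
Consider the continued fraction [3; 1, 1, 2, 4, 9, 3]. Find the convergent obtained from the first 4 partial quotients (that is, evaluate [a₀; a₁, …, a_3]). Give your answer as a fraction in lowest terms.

Start with 2.
1 + 1/(2/1) = 1 + 1/2 = 3/2
1 + 1/(3/2) = 1 + 2/3 = 5/3
3 + 1/(5/3) = 3 + 3/5 = 18/5

18/5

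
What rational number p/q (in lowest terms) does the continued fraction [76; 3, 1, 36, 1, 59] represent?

690535/9056

Start with 59.
1 + 1/(59/1) = 1 + 1/59 = 60/59
36 + 1/(60/59) = 36 + 59/60 = 2219/60
1 + 1/(2219/60) = 1 + 60/2219 = 2279/2219
3 + 1/(2279/2219) = 3 + 2219/2279 = 9056/2279
76 + 1/(9056/2279) = 76 + 2279/9056 = 690535/9056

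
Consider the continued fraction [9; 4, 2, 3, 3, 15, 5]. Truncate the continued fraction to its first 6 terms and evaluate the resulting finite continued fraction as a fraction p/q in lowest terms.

14401/1561

Use the convergent recurrence hₖ = aₖ·hₖ₋₁ + hₖ₋₂ (and likewise for the denominators kₖ):
a_0 = 9: 9/1
a_1 = 4: 37/4
a_2 = 2: 83/9
a_3 = 3: 286/31
a_4 = 3: 941/102
a_5 = 15: 14401/1561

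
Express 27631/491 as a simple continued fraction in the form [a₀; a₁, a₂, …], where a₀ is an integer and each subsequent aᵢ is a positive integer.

27631 = 56·491 + 135, so a_0 = 56
491 = 3·135 + 86, so a_1 = 3
135 = 1·86 + 49, so a_2 = 1
86 = 1·49 + 37, so a_3 = 1
49 = 1·37 + 12, so a_4 = 1
37 = 3·12 + 1, so a_5 = 3
12 = 12·1 + 0, so a_6 = 12

[56; 3, 1, 1, 1, 3, 12]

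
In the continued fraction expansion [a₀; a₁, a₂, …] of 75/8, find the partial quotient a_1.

Run the Euclidean algorithm, recording each quotient:
75 = 9·8 + 3, so a_0 = 9
8 = 2·3 + 2, so a_1 = 2

2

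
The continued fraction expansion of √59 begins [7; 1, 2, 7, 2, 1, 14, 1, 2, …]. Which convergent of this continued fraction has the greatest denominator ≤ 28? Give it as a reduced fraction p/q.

169/22

a_0 = 7: 7/1  (≤ bound)
a_1 = 1: 8/1  (≤ bound)
a_2 = 2: 23/3  (≤ bound)
a_3 = 7: 169/22  (≤ bound)
a_4 = 2: 361/47  (> 28, stop)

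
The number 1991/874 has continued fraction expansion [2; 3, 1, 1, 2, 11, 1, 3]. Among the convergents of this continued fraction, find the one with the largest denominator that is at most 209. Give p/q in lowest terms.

a_0 = 2: 2/1  (≤ bound)
a_1 = 3: 7/3  (≤ bound)
a_2 = 1: 9/4  (≤ bound)
a_3 = 1: 16/7  (≤ bound)
a_4 = 2: 41/18  (≤ bound)
a_5 = 11: 467/205  (≤ bound)
a_6 = 1: 508/223  (> 209, stop)

467/205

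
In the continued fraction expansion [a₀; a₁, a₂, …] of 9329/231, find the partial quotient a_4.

2

9329 ÷ 231 → quotient 40, remainder 89
231 ÷ 89 → quotient 2, remainder 53
89 ÷ 53 → quotient 1, remainder 36
53 ÷ 36 → quotient 1, remainder 17
36 ÷ 17 → quotient 2, remainder 2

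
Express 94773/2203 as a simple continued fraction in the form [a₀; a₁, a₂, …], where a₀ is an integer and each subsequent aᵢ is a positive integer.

[43; 50, 14, 1, 2]

94773 ÷ 2203 → quotient 43, remainder 44
2203 ÷ 44 → quotient 50, remainder 3
44 ÷ 3 → quotient 14, remainder 2
3 ÷ 2 → quotient 1, remainder 1
2 ÷ 1 → quotient 2, remainder 0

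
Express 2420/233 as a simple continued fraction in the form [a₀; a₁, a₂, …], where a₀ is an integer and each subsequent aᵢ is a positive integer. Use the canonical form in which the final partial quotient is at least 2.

Repeatedly divide and take the remainder:
2420 ÷ 233 → quotient 10, remainder 90
233 ÷ 90 → quotient 2, remainder 53
90 ÷ 53 → quotient 1, remainder 37
53 ÷ 37 → quotient 1, remainder 16
37 ÷ 16 → quotient 2, remainder 5
16 ÷ 5 → quotient 3, remainder 1
5 ÷ 1 → quotient 5, remainder 0

[10; 2, 1, 1, 2, 3, 5]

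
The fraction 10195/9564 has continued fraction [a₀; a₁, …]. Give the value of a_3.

2

10195 ÷ 9564 → quotient 1, remainder 631
9564 ÷ 631 → quotient 15, remainder 99
631 ÷ 99 → quotient 6, remainder 37
99 ÷ 37 → quotient 2, remainder 25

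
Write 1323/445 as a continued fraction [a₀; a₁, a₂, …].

[2; 1, 36, 12]

Repeatedly divide and take the remainder:
1323 ÷ 445 → quotient 2, remainder 433
445 ÷ 433 → quotient 1, remainder 12
433 ÷ 12 → quotient 36, remainder 1
12 ÷ 1 → quotient 12, remainder 0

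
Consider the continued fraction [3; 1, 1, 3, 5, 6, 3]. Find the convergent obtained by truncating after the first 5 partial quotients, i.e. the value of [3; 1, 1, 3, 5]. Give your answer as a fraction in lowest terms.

132/37

Work from the innermost term outward:
Start with 5.
3 + 1/(5/1) = 3 + 1/5 = 16/5
1 + 1/(16/5) = 1 + 5/16 = 21/16
1 + 1/(21/16) = 1 + 16/21 = 37/21
3 + 1/(37/21) = 3 + 21/37 = 132/37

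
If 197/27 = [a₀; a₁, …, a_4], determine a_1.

3

Run the Euclidean algorithm, recording each quotient:
197 = 7·27 + 8, so a_0 = 7
27 = 3·8 + 3, so a_1 = 3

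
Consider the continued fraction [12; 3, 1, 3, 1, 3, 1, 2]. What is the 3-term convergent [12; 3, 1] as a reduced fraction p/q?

49/4

a_0 = 12: 12/1
a_1 = 3: 37/3
a_2 = 1: 49/4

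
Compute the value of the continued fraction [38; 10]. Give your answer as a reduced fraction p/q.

381/10

Collapse the nested fraction from the inside out:
Start with 10.
38 + 1/(10/1) = 38 + 1/10 = 381/10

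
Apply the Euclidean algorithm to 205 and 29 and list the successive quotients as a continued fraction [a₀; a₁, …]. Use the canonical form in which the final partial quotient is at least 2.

Apply division with remainder until the remainder is 0:
⌊205/29⌋ = 7, remainder 2
⌊29/2⌋ = 14, remainder 1
⌊2/1⌋ = 2, remainder 0

[7; 14, 2]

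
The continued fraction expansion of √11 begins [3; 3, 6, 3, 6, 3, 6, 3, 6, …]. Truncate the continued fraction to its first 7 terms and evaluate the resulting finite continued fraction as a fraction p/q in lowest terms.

Start with 6.
3 + 1/(6/1) = 3 + 1/6 = 19/6
6 + 1/(19/6) = 6 + 6/19 = 120/19
3 + 1/(120/19) = 3 + 19/120 = 379/120
6 + 1/(379/120) = 6 + 120/379 = 2394/379
3 + 1/(2394/379) = 3 + 379/2394 = 7561/2394
3 + 1/(7561/2394) = 3 + 2394/7561 = 25077/7561

25077/7561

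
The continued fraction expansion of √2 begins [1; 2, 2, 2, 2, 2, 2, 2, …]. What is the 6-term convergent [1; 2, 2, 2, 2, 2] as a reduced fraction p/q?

99/70

Start with 2.
2 + 1/(2/1) = 2 + 1/2 = 5/2
2 + 1/(5/2) = 2 + 2/5 = 12/5
2 + 1/(12/5) = 2 + 5/12 = 29/12
2 + 1/(29/12) = 2 + 12/29 = 70/29
1 + 1/(70/29) = 1 + 29/70 = 99/70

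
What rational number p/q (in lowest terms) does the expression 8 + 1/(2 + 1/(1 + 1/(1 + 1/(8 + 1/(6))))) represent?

Work from the innermost term outward:
Start with 6.
8 + 1/(6/1) = 8 + 1/6 = 49/6
1 + 1/(49/6) = 1 + 6/49 = 55/49
1 + 1/(55/49) = 1 + 49/55 = 104/55
2 + 1/(104/55) = 2 + 55/104 = 263/104
8 + 1/(263/104) = 8 + 104/263 = 2208/263

2208/263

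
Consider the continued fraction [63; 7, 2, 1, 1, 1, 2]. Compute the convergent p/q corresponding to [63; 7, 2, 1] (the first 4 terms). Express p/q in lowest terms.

1389/22

a_0 = 63: 63/1
a_1 = 7: 442/7
a_2 = 2: 947/15
a_3 = 1: 1389/22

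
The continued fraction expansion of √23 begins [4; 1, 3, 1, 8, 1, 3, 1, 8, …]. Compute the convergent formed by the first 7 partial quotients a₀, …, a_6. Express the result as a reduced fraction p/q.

916/191

Work from the innermost term outward:
Start with 3.
1 + 1/(3/1) = 1 + 1/3 = 4/3
8 + 1/(4/3) = 8 + 3/4 = 35/4
1 + 1/(35/4) = 1 + 4/35 = 39/35
3 + 1/(39/35) = 3 + 35/39 = 152/39
1 + 1/(152/39) = 1 + 39/152 = 191/152
4 + 1/(191/152) = 4 + 152/191 = 916/191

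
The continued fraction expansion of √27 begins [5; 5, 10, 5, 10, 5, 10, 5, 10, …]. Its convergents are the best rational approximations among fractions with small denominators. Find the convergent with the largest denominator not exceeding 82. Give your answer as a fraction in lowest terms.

265/51

a_0 = 5: 5/1  (≤ bound)
a_1 = 5: 26/5  (≤ bound)
a_2 = 10: 265/51  (≤ bound)
a_3 = 5: 1351/260  (> 82, stop)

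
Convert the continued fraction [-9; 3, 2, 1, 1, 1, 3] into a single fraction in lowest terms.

-853/98

a_0 = -9: -9/1
a_1 = 3: -26/3
a_2 = 2: -61/7
a_3 = 1: -87/10
a_4 = 1: -148/17
a_5 = 1: -235/27
a_6 = 3: -853/98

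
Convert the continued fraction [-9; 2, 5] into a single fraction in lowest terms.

-94/11

Start with 5.
2 + 1/(5/1) = 2 + 1/5 = 11/5
-9 + 1/(11/5) = -9 + 5/11 = -94/11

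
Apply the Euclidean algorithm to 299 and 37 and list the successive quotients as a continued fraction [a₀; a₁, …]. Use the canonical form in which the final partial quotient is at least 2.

[8; 12, 3]

Apply division with remainder until the remainder is 0:
299 ÷ 37 → quotient 8, remainder 3
37 ÷ 3 → quotient 12, remainder 1
3 ÷ 1 → quotient 3, remainder 0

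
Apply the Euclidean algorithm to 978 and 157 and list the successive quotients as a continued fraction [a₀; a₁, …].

Repeatedly divide and take the remainder:
978 = 6·157 + 36, so a_0 = 6
157 = 4·36 + 13, so a_1 = 4
36 = 2·13 + 10, so a_2 = 2
13 = 1·10 + 3, so a_3 = 1
10 = 3·3 + 1, so a_4 = 3
3 = 3·1 + 0, so a_5 = 3

[6; 4, 2, 1, 3, 3]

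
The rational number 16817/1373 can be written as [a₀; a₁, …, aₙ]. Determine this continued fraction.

[12; 4, 37, 1, 8]

⌊16817/1373⌋ = 12, remainder 341
⌊1373/341⌋ = 4, remainder 9
⌊341/9⌋ = 37, remainder 8
⌊9/8⌋ = 1, remainder 1
⌊8/1⌋ = 8, remainder 0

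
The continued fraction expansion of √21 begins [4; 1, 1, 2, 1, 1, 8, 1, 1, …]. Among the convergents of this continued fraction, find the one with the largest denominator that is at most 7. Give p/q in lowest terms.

List convergents until the denominator exceeds the bound:
a_0 = 4: 4/1  (≤ bound)
a_1 = 1: 5/1  (≤ bound)
a_2 = 1: 9/2  (≤ bound)
a_3 = 2: 23/5  (≤ bound)
a_4 = 1: 32/7  (≤ bound)
a_5 = 1: 55/12  (> 7, stop)

32/7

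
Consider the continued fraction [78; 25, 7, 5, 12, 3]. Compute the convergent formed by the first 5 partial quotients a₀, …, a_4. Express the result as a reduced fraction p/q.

a_0 = 78: 78/1
a_1 = 25: 1951/25
a_2 = 7: 13735/176
a_3 = 5: 70626/905
a_4 = 12: 861247/11036

861247/11036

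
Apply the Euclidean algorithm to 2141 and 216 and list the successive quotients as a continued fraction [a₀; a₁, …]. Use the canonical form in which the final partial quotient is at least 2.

[9; 1, 10, 2, 1, 2, 2]

2141 ÷ 216 → quotient 9, remainder 197
216 ÷ 197 → quotient 1, remainder 19
197 ÷ 19 → quotient 10, remainder 7
19 ÷ 7 → quotient 2, remainder 5
7 ÷ 5 → quotient 1, remainder 2
5 ÷ 2 → quotient 2, remainder 1
2 ÷ 1 → quotient 2, remainder 0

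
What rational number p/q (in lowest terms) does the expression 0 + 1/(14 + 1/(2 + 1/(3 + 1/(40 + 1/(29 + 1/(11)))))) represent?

Start with 11.
29 + 1/(11/1) = 29 + 1/11 = 320/11
40 + 1/(320/11) = 40 + 11/320 = 12811/320
3 + 1/(12811/320) = 3 + 320/12811 = 38753/12811
2 + 1/(38753/12811) = 2 + 12811/38753 = 90317/38753
14 + 1/(90317/38753) = 14 + 38753/90317 = 1303191/90317
0 + 1/(1303191/90317) = 0 + 90317/1303191 = 90317/1303191

90317/1303191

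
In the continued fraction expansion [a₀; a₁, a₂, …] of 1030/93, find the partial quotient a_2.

3

1030 ÷ 93 → quotient 11, remainder 7
93 ÷ 7 → quotient 13, remainder 2
7 ÷ 2 → quotient 3, remainder 1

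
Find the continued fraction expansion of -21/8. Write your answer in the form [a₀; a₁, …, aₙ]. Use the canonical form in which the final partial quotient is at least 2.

Repeatedly divide and take the remainder:
-21 = -3·8 + 3, so a_0 = -3
8 = 2·3 + 2, so a_1 = 2
3 = 1·2 + 1, so a_2 = 1
2 = 2·1 + 0, so a_3 = 2

[-3; 2, 1, 2]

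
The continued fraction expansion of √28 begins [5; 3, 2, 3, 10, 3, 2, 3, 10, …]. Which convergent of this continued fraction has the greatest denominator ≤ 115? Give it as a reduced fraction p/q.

127/24

List convergents until the denominator exceeds the bound:
a_0 = 5: 5/1  (≤ bound)
a_1 = 3: 16/3  (≤ bound)
a_2 = 2: 37/7  (≤ bound)
a_3 = 3: 127/24  (≤ bound)
a_4 = 10: 1307/247  (> 115, stop)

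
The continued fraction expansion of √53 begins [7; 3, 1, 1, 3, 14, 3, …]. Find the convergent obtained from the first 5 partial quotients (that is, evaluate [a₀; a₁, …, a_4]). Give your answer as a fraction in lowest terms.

Use the convergent recurrence hₖ = aₖ·hₖ₋₁ + hₖ₋₂ (and likewise for the denominators kₖ):
a_0 = 7: 7/1
a_1 = 3: 22/3
a_2 = 1: 29/4
a_3 = 1: 51/7
a_4 = 3: 182/25

182/25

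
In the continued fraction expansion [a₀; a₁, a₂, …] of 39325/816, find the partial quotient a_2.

5

39325 = 48·816 + 157, so a_0 = 48
816 = 5·157 + 31, so a_1 = 5
157 = 5·31 + 2, so a_2 = 5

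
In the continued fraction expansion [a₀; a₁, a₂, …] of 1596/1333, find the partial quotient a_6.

1596 ÷ 1333 → quotient 1, remainder 263
1333 ÷ 263 → quotient 5, remainder 18
263 ÷ 18 → quotient 14, remainder 11
18 ÷ 11 → quotient 1, remainder 7
11 ÷ 7 → quotient 1, remainder 4
7 ÷ 4 → quotient 1, remainder 3
4 ÷ 3 → quotient 1, remainder 1

1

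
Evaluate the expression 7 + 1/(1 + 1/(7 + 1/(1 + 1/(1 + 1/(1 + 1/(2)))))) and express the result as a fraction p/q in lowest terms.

a_0 = 7: 7/1
a_1 = 1: 8/1
a_2 = 7: 63/8
a_3 = 1: 71/9
a_4 = 1: 134/17
a_5 = 1: 205/26
a_6 = 2: 544/69

544/69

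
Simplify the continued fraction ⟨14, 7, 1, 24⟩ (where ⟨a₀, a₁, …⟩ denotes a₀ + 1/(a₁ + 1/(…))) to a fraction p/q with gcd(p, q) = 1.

Use the convergent recurrence hₖ = aₖ·hₖ₋₁ + hₖ₋₂ (and likewise for the denominators kₖ):
a_0 = 14: 14/1
a_1 = 7: 99/7
a_2 = 1: 113/8
a_3 = 24: 2811/199

2811/199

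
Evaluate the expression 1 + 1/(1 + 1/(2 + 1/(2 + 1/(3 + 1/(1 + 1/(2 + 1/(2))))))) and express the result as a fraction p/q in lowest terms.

347/203

Use the convergent recurrence hₖ = aₖ·hₖ₋₁ + hₖ₋₂ (and likewise for the denominators kₖ):
a_0 = 1: 1/1
a_1 = 1: 2/1
a_2 = 2: 5/3
a_3 = 2: 12/7
a_4 = 3: 41/24
a_5 = 1: 53/31
a_6 = 2: 147/86
a_7 = 2: 347/203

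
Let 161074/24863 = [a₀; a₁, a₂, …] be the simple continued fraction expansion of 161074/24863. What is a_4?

3

Run the Euclidean algorithm, recording each quotient:
⌊161074/24863⌋ = 6, remainder 11896
⌊24863/11896⌋ = 2, remainder 1071
⌊11896/1071⌋ = 11, remainder 115
⌊1071/115⌋ = 9, remainder 36
⌊115/36⌋ = 3, remainder 7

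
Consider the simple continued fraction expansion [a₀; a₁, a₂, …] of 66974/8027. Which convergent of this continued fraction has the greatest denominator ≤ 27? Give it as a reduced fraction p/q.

a_0 = 8: 8/1  (≤ bound)
a_1 = 2: 17/2  (≤ bound)
a_2 = 1: 25/3  (≤ bound)
a_3 = 10: 267/32  (> 27, stop)

25/3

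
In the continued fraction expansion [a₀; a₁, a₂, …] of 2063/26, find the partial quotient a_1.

2

2063 = 79·26 + 9, so a_0 = 79
26 = 2·9 + 8, so a_1 = 2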